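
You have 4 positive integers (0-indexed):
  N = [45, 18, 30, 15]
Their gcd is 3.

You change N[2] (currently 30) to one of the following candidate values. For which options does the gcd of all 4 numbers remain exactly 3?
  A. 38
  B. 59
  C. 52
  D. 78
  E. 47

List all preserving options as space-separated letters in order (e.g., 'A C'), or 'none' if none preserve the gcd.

Old gcd = 3; gcd of others (without N[2]) = 3
New gcd for candidate v: gcd(3, v). Preserves old gcd iff gcd(3, v) = 3.
  Option A: v=38, gcd(3,38)=1 -> changes
  Option B: v=59, gcd(3,59)=1 -> changes
  Option C: v=52, gcd(3,52)=1 -> changes
  Option D: v=78, gcd(3,78)=3 -> preserves
  Option E: v=47, gcd(3,47)=1 -> changes

Answer: D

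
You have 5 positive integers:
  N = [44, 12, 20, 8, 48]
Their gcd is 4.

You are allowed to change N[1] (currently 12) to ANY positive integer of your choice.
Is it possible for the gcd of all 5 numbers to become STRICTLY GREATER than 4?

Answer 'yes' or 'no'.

Answer: no

Derivation:
Current gcd = 4
gcd of all OTHER numbers (without N[1]=12): gcd([44, 20, 8, 48]) = 4
The new gcd after any change is gcd(4, new_value).
This can be at most 4.
Since 4 = old gcd 4, the gcd can only stay the same or decrease.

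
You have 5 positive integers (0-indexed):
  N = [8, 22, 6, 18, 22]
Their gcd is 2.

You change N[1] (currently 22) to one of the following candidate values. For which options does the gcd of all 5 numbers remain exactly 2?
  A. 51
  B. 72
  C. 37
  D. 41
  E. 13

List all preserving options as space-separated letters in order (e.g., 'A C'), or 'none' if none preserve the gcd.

Old gcd = 2; gcd of others (without N[1]) = 2
New gcd for candidate v: gcd(2, v). Preserves old gcd iff gcd(2, v) = 2.
  Option A: v=51, gcd(2,51)=1 -> changes
  Option B: v=72, gcd(2,72)=2 -> preserves
  Option C: v=37, gcd(2,37)=1 -> changes
  Option D: v=41, gcd(2,41)=1 -> changes
  Option E: v=13, gcd(2,13)=1 -> changes

Answer: B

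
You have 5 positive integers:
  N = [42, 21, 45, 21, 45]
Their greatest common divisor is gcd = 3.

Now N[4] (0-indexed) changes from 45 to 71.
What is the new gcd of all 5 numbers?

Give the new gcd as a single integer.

Answer: 1

Derivation:
Numbers: [42, 21, 45, 21, 45], gcd = 3
Change: index 4, 45 -> 71
gcd of the OTHER numbers (without index 4): gcd([42, 21, 45, 21]) = 3
New gcd = gcd(g_others, new_val) = gcd(3, 71) = 1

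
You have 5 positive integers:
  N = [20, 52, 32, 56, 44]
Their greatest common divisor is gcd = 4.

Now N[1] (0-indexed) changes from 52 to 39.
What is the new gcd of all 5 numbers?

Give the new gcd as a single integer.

Answer: 1

Derivation:
Numbers: [20, 52, 32, 56, 44], gcd = 4
Change: index 1, 52 -> 39
gcd of the OTHER numbers (without index 1): gcd([20, 32, 56, 44]) = 4
New gcd = gcd(g_others, new_val) = gcd(4, 39) = 1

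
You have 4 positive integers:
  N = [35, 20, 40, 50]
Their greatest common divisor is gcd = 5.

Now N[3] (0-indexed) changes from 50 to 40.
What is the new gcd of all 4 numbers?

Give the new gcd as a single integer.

Answer: 5

Derivation:
Numbers: [35, 20, 40, 50], gcd = 5
Change: index 3, 50 -> 40
gcd of the OTHER numbers (without index 3): gcd([35, 20, 40]) = 5
New gcd = gcd(g_others, new_val) = gcd(5, 40) = 5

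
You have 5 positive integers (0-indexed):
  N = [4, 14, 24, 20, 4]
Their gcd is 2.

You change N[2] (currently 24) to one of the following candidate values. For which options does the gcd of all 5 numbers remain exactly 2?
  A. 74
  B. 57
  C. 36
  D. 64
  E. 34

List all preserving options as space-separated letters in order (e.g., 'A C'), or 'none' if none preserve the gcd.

Old gcd = 2; gcd of others (without N[2]) = 2
New gcd for candidate v: gcd(2, v). Preserves old gcd iff gcd(2, v) = 2.
  Option A: v=74, gcd(2,74)=2 -> preserves
  Option B: v=57, gcd(2,57)=1 -> changes
  Option C: v=36, gcd(2,36)=2 -> preserves
  Option D: v=64, gcd(2,64)=2 -> preserves
  Option E: v=34, gcd(2,34)=2 -> preserves

Answer: A C D E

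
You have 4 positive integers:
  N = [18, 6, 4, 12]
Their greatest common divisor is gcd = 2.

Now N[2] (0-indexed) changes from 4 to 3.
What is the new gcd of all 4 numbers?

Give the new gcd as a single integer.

Numbers: [18, 6, 4, 12], gcd = 2
Change: index 2, 4 -> 3
gcd of the OTHER numbers (without index 2): gcd([18, 6, 12]) = 6
New gcd = gcd(g_others, new_val) = gcd(6, 3) = 3

Answer: 3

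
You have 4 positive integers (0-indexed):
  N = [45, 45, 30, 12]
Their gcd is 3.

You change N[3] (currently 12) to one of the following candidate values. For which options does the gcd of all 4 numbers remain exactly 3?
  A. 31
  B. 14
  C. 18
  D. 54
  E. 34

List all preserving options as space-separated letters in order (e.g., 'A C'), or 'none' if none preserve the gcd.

Old gcd = 3; gcd of others (without N[3]) = 15
New gcd for candidate v: gcd(15, v). Preserves old gcd iff gcd(15, v) = 3.
  Option A: v=31, gcd(15,31)=1 -> changes
  Option B: v=14, gcd(15,14)=1 -> changes
  Option C: v=18, gcd(15,18)=3 -> preserves
  Option D: v=54, gcd(15,54)=3 -> preserves
  Option E: v=34, gcd(15,34)=1 -> changes

Answer: C D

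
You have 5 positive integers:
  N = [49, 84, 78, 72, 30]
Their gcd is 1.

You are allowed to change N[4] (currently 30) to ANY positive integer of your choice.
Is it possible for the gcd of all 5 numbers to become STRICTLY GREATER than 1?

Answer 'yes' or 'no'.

Current gcd = 1
gcd of all OTHER numbers (without N[4]=30): gcd([49, 84, 78, 72]) = 1
The new gcd after any change is gcd(1, new_value).
This can be at most 1.
Since 1 = old gcd 1, the gcd can only stay the same or decrease.

Answer: no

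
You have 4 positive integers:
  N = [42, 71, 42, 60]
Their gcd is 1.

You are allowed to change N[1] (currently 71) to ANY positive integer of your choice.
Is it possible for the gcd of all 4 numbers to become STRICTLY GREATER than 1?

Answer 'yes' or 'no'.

Current gcd = 1
gcd of all OTHER numbers (without N[1]=71): gcd([42, 42, 60]) = 6
The new gcd after any change is gcd(6, new_value).
This can be at most 6.
Since 6 > old gcd 1, the gcd CAN increase (e.g., set N[1] = 6).

Answer: yes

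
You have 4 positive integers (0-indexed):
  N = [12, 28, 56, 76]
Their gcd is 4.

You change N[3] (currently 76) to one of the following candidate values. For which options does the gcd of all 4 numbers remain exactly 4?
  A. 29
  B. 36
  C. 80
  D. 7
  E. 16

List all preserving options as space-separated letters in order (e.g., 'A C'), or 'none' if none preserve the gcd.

Answer: B C E

Derivation:
Old gcd = 4; gcd of others (without N[3]) = 4
New gcd for candidate v: gcd(4, v). Preserves old gcd iff gcd(4, v) = 4.
  Option A: v=29, gcd(4,29)=1 -> changes
  Option B: v=36, gcd(4,36)=4 -> preserves
  Option C: v=80, gcd(4,80)=4 -> preserves
  Option D: v=7, gcd(4,7)=1 -> changes
  Option E: v=16, gcd(4,16)=4 -> preserves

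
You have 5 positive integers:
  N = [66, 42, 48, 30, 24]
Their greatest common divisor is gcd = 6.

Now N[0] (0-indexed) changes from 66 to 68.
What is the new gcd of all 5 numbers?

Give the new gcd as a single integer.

Answer: 2

Derivation:
Numbers: [66, 42, 48, 30, 24], gcd = 6
Change: index 0, 66 -> 68
gcd of the OTHER numbers (without index 0): gcd([42, 48, 30, 24]) = 6
New gcd = gcd(g_others, new_val) = gcd(6, 68) = 2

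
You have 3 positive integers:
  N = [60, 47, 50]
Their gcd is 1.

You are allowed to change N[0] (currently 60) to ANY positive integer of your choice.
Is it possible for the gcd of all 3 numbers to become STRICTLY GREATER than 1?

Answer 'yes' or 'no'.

Answer: no

Derivation:
Current gcd = 1
gcd of all OTHER numbers (without N[0]=60): gcd([47, 50]) = 1
The new gcd after any change is gcd(1, new_value).
This can be at most 1.
Since 1 = old gcd 1, the gcd can only stay the same or decrease.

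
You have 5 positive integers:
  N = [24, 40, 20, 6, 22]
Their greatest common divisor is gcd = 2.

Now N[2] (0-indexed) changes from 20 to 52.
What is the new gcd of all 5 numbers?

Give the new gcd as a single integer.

Numbers: [24, 40, 20, 6, 22], gcd = 2
Change: index 2, 20 -> 52
gcd of the OTHER numbers (without index 2): gcd([24, 40, 6, 22]) = 2
New gcd = gcd(g_others, new_val) = gcd(2, 52) = 2

Answer: 2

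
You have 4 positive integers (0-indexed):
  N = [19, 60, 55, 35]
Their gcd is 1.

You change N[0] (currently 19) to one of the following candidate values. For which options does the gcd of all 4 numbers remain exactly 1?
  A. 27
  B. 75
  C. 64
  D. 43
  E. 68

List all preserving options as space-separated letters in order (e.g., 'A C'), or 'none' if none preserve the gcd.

Old gcd = 1; gcd of others (without N[0]) = 5
New gcd for candidate v: gcd(5, v). Preserves old gcd iff gcd(5, v) = 1.
  Option A: v=27, gcd(5,27)=1 -> preserves
  Option B: v=75, gcd(5,75)=5 -> changes
  Option C: v=64, gcd(5,64)=1 -> preserves
  Option D: v=43, gcd(5,43)=1 -> preserves
  Option E: v=68, gcd(5,68)=1 -> preserves

Answer: A C D E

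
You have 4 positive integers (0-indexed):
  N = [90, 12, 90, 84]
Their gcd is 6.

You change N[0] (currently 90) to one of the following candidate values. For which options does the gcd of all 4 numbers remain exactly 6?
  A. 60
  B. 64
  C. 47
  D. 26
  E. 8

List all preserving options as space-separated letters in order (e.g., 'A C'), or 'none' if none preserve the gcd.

Old gcd = 6; gcd of others (without N[0]) = 6
New gcd for candidate v: gcd(6, v). Preserves old gcd iff gcd(6, v) = 6.
  Option A: v=60, gcd(6,60)=6 -> preserves
  Option B: v=64, gcd(6,64)=2 -> changes
  Option C: v=47, gcd(6,47)=1 -> changes
  Option D: v=26, gcd(6,26)=2 -> changes
  Option E: v=8, gcd(6,8)=2 -> changes

Answer: A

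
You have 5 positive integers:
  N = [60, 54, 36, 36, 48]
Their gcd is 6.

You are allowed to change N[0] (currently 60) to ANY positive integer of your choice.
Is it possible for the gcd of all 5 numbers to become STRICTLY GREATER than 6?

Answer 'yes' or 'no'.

Answer: no

Derivation:
Current gcd = 6
gcd of all OTHER numbers (without N[0]=60): gcd([54, 36, 36, 48]) = 6
The new gcd after any change is gcd(6, new_value).
This can be at most 6.
Since 6 = old gcd 6, the gcd can only stay the same or decrease.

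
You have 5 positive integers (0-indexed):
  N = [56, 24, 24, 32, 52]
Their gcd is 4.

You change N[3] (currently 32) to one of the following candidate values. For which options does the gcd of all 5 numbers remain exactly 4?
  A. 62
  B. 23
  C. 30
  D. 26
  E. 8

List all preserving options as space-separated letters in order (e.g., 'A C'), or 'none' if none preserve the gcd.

Old gcd = 4; gcd of others (without N[3]) = 4
New gcd for candidate v: gcd(4, v). Preserves old gcd iff gcd(4, v) = 4.
  Option A: v=62, gcd(4,62)=2 -> changes
  Option B: v=23, gcd(4,23)=1 -> changes
  Option C: v=30, gcd(4,30)=2 -> changes
  Option D: v=26, gcd(4,26)=2 -> changes
  Option E: v=8, gcd(4,8)=4 -> preserves

Answer: E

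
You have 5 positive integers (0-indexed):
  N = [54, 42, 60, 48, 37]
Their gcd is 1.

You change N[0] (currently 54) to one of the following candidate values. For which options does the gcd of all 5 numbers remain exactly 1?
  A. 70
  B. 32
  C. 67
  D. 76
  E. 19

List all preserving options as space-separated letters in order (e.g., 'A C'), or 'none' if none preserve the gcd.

Answer: A B C D E

Derivation:
Old gcd = 1; gcd of others (without N[0]) = 1
New gcd for candidate v: gcd(1, v). Preserves old gcd iff gcd(1, v) = 1.
  Option A: v=70, gcd(1,70)=1 -> preserves
  Option B: v=32, gcd(1,32)=1 -> preserves
  Option C: v=67, gcd(1,67)=1 -> preserves
  Option D: v=76, gcd(1,76)=1 -> preserves
  Option E: v=19, gcd(1,19)=1 -> preserves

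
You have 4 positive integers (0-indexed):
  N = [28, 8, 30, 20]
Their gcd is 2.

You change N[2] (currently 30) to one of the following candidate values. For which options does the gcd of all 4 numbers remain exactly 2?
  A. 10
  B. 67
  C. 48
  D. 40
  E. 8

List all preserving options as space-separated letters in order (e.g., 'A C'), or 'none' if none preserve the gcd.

Answer: A

Derivation:
Old gcd = 2; gcd of others (without N[2]) = 4
New gcd for candidate v: gcd(4, v). Preserves old gcd iff gcd(4, v) = 2.
  Option A: v=10, gcd(4,10)=2 -> preserves
  Option B: v=67, gcd(4,67)=1 -> changes
  Option C: v=48, gcd(4,48)=4 -> changes
  Option D: v=40, gcd(4,40)=4 -> changes
  Option E: v=8, gcd(4,8)=4 -> changes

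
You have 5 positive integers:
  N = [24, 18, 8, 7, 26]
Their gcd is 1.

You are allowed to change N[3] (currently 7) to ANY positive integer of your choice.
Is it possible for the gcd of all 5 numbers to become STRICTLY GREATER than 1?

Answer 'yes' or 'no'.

Current gcd = 1
gcd of all OTHER numbers (without N[3]=7): gcd([24, 18, 8, 26]) = 2
The new gcd after any change is gcd(2, new_value).
This can be at most 2.
Since 2 > old gcd 1, the gcd CAN increase (e.g., set N[3] = 2).

Answer: yes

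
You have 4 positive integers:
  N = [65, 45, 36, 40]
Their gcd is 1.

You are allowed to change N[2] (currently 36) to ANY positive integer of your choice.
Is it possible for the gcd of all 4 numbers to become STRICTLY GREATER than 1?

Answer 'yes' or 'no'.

Answer: yes

Derivation:
Current gcd = 1
gcd of all OTHER numbers (without N[2]=36): gcd([65, 45, 40]) = 5
The new gcd after any change is gcd(5, new_value).
This can be at most 5.
Since 5 > old gcd 1, the gcd CAN increase (e.g., set N[2] = 5).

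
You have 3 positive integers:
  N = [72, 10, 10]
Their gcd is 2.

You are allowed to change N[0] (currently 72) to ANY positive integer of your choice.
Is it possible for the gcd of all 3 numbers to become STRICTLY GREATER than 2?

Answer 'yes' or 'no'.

Answer: yes

Derivation:
Current gcd = 2
gcd of all OTHER numbers (without N[0]=72): gcd([10, 10]) = 10
The new gcd after any change is gcd(10, new_value).
This can be at most 10.
Since 10 > old gcd 2, the gcd CAN increase (e.g., set N[0] = 10).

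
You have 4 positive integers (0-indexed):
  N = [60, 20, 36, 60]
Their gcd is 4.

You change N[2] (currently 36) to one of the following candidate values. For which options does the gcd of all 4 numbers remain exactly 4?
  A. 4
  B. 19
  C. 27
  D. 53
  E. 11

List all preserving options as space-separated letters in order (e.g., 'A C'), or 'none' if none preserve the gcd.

Old gcd = 4; gcd of others (without N[2]) = 20
New gcd for candidate v: gcd(20, v). Preserves old gcd iff gcd(20, v) = 4.
  Option A: v=4, gcd(20,4)=4 -> preserves
  Option B: v=19, gcd(20,19)=1 -> changes
  Option C: v=27, gcd(20,27)=1 -> changes
  Option D: v=53, gcd(20,53)=1 -> changes
  Option E: v=11, gcd(20,11)=1 -> changes

Answer: A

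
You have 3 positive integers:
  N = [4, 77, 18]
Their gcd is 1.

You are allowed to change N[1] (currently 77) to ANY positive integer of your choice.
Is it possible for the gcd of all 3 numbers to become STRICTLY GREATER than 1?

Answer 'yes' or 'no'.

Current gcd = 1
gcd of all OTHER numbers (without N[1]=77): gcd([4, 18]) = 2
The new gcd after any change is gcd(2, new_value).
This can be at most 2.
Since 2 > old gcd 1, the gcd CAN increase (e.g., set N[1] = 2).

Answer: yes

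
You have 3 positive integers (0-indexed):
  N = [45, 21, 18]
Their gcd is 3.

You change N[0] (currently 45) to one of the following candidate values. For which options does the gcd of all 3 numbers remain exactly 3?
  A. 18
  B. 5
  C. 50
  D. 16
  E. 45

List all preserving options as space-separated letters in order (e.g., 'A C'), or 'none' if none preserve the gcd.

Answer: A E

Derivation:
Old gcd = 3; gcd of others (without N[0]) = 3
New gcd for candidate v: gcd(3, v). Preserves old gcd iff gcd(3, v) = 3.
  Option A: v=18, gcd(3,18)=3 -> preserves
  Option B: v=5, gcd(3,5)=1 -> changes
  Option C: v=50, gcd(3,50)=1 -> changes
  Option D: v=16, gcd(3,16)=1 -> changes
  Option E: v=45, gcd(3,45)=3 -> preserves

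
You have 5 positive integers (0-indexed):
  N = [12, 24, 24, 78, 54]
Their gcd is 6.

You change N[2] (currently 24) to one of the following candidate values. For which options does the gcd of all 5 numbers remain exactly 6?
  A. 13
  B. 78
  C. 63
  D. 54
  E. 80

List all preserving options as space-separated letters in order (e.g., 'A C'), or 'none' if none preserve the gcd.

Answer: B D

Derivation:
Old gcd = 6; gcd of others (without N[2]) = 6
New gcd for candidate v: gcd(6, v). Preserves old gcd iff gcd(6, v) = 6.
  Option A: v=13, gcd(6,13)=1 -> changes
  Option B: v=78, gcd(6,78)=6 -> preserves
  Option C: v=63, gcd(6,63)=3 -> changes
  Option D: v=54, gcd(6,54)=6 -> preserves
  Option E: v=80, gcd(6,80)=2 -> changes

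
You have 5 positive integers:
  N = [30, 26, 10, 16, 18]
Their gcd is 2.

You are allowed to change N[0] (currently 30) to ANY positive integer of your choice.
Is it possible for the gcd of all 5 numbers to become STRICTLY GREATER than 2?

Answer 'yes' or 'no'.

Answer: no

Derivation:
Current gcd = 2
gcd of all OTHER numbers (without N[0]=30): gcd([26, 10, 16, 18]) = 2
The new gcd after any change is gcd(2, new_value).
This can be at most 2.
Since 2 = old gcd 2, the gcd can only stay the same or decrease.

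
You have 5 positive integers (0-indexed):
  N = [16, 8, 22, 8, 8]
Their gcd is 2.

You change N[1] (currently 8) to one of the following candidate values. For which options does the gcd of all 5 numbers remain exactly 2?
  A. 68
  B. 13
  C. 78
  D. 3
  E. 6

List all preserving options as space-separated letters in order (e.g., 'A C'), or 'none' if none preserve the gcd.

Answer: A C E

Derivation:
Old gcd = 2; gcd of others (without N[1]) = 2
New gcd for candidate v: gcd(2, v). Preserves old gcd iff gcd(2, v) = 2.
  Option A: v=68, gcd(2,68)=2 -> preserves
  Option B: v=13, gcd(2,13)=1 -> changes
  Option C: v=78, gcd(2,78)=2 -> preserves
  Option D: v=3, gcd(2,3)=1 -> changes
  Option E: v=6, gcd(2,6)=2 -> preserves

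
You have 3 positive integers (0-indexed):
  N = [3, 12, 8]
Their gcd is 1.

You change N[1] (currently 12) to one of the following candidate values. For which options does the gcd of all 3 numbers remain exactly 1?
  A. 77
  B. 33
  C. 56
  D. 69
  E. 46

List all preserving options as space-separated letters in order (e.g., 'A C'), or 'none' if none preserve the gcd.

Answer: A B C D E

Derivation:
Old gcd = 1; gcd of others (without N[1]) = 1
New gcd for candidate v: gcd(1, v). Preserves old gcd iff gcd(1, v) = 1.
  Option A: v=77, gcd(1,77)=1 -> preserves
  Option B: v=33, gcd(1,33)=1 -> preserves
  Option C: v=56, gcd(1,56)=1 -> preserves
  Option D: v=69, gcd(1,69)=1 -> preserves
  Option E: v=46, gcd(1,46)=1 -> preserves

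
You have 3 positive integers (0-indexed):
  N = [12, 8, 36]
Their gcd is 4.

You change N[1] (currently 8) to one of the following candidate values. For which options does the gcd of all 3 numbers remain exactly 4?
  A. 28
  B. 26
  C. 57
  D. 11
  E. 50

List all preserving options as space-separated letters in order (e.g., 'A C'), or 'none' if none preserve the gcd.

Answer: A

Derivation:
Old gcd = 4; gcd of others (without N[1]) = 12
New gcd for candidate v: gcd(12, v). Preserves old gcd iff gcd(12, v) = 4.
  Option A: v=28, gcd(12,28)=4 -> preserves
  Option B: v=26, gcd(12,26)=2 -> changes
  Option C: v=57, gcd(12,57)=3 -> changes
  Option D: v=11, gcd(12,11)=1 -> changes
  Option E: v=50, gcd(12,50)=2 -> changes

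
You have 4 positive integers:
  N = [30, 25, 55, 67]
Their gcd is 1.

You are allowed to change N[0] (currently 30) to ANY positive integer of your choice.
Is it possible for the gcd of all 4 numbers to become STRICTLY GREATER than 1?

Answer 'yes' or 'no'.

Current gcd = 1
gcd of all OTHER numbers (without N[0]=30): gcd([25, 55, 67]) = 1
The new gcd after any change is gcd(1, new_value).
This can be at most 1.
Since 1 = old gcd 1, the gcd can only stay the same or decrease.

Answer: no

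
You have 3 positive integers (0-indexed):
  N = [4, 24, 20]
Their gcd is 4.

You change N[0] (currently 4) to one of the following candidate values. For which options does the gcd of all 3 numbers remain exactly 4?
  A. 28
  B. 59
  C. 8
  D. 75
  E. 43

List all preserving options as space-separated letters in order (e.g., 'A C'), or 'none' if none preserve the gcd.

Old gcd = 4; gcd of others (without N[0]) = 4
New gcd for candidate v: gcd(4, v). Preserves old gcd iff gcd(4, v) = 4.
  Option A: v=28, gcd(4,28)=4 -> preserves
  Option B: v=59, gcd(4,59)=1 -> changes
  Option C: v=8, gcd(4,8)=4 -> preserves
  Option D: v=75, gcd(4,75)=1 -> changes
  Option E: v=43, gcd(4,43)=1 -> changes

Answer: A C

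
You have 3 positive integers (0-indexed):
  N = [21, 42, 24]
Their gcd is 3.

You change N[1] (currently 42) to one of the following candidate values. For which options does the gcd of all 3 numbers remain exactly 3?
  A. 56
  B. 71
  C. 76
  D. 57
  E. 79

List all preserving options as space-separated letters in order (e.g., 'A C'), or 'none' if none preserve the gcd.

Answer: D

Derivation:
Old gcd = 3; gcd of others (without N[1]) = 3
New gcd for candidate v: gcd(3, v). Preserves old gcd iff gcd(3, v) = 3.
  Option A: v=56, gcd(3,56)=1 -> changes
  Option B: v=71, gcd(3,71)=1 -> changes
  Option C: v=76, gcd(3,76)=1 -> changes
  Option D: v=57, gcd(3,57)=3 -> preserves
  Option E: v=79, gcd(3,79)=1 -> changes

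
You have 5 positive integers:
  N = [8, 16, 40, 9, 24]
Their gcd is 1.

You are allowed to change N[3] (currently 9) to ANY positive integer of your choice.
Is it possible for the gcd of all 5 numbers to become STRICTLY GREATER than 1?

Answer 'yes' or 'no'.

Answer: yes

Derivation:
Current gcd = 1
gcd of all OTHER numbers (without N[3]=9): gcd([8, 16, 40, 24]) = 8
The new gcd after any change is gcd(8, new_value).
This can be at most 8.
Since 8 > old gcd 1, the gcd CAN increase (e.g., set N[3] = 8).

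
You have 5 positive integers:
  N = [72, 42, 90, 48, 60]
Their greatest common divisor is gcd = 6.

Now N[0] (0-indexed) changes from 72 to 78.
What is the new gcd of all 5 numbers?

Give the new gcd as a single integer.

Answer: 6

Derivation:
Numbers: [72, 42, 90, 48, 60], gcd = 6
Change: index 0, 72 -> 78
gcd of the OTHER numbers (without index 0): gcd([42, 90, 48, 60]) = 6
New gcd = gcd(g_others, new_val) = gcd(6, 78) = 6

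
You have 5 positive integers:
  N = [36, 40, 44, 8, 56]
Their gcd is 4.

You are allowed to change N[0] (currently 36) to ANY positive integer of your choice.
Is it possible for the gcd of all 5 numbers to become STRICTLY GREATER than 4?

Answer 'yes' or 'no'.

Current gcd = 4
gcd of all OTHER numbers (without N[0]=36): gcd([40, 44, 8, 56]) = 4
The new gcd after any change is gcd(4, new_value).
This can be at most 4.
Since 4 = old gcd 4, the gcd can only stay the same or decrease.

Answer: no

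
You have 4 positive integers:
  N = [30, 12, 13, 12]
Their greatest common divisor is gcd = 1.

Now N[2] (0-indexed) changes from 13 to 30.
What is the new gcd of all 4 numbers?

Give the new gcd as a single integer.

Answer: 6

Derivation:
Numbers: [30, 12, 13, 12], gcd = 1
Change: index 2, 13 -> 30
gcd of the OTHER numbers (without index 2): gcd([30, 12, 12]) = 6
New gcd = gcd(g_others, new_val) = gcd(6, 30) = 6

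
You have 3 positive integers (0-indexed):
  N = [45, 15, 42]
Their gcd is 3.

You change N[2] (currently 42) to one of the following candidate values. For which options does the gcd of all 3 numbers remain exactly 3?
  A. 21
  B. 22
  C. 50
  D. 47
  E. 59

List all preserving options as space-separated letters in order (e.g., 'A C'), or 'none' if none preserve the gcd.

Answer: A

Derivation:
Old gcd = 3; gcd of others (without N[2]) = 15
New gcd for candidate v: gcd(15, v). Preserves old gcd iff gcd(15, v) = 3.
  Option A: v=21, gcd(15,21)=3 -> preserves
  Option B: v=22, gcd(15,22)=1 -> changes
  Option C: v=50, gcd(15,50)=5 -> changes
  Option D: v=47, gcd(15,47)=1 -> changes
  Option E: v=59, gcd(15,59)=1 -> changes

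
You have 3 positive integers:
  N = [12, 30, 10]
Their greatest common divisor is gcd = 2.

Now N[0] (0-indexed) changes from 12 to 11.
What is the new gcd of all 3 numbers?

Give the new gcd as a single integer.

Answer: 1

Derivation:
Numbers: [12, 30, 10], gcd = 2
Change: index 0, 12 -> 11
gcd of the OTHER numbers (without index 0): gcd([30, 10]) = 10
New gcd = gcd(g_others, new_val) = gcd(10, 11) = 1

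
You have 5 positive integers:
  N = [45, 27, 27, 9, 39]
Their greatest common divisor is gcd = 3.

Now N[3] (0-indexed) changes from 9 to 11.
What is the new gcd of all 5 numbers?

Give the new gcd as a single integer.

Numbers: [45, 27, 27, 9, 39], gcd = 3
Change: index 3, 9 -> 11
gcd of the OTHER numbers (without index 3): gcd([45, 27, 27, 39]) = 3
New gcd = gcd(g_others, new_val) = gcd(3, 11) = 1

Answer: 1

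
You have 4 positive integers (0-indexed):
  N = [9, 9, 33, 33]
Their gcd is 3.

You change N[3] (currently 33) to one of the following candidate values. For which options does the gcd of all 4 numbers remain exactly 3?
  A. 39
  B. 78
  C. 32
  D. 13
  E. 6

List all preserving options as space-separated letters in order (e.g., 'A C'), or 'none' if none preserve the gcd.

Old gcd = 3; gcd of others (without N[3]) = 3
New gcd for candidate v: gcd(3, v). Preserves old gcd iff gcd(3, v) = 3.
  Option A: v=39, gcd(3,39)=3 -> preserves
  Option B: v=78, gcd(3,78)=3 -> preserves
  Option C: v=32, gcd(3,32)=1 -> changes
  Option D: v=13, gcd(3,13)=1 -> changes
  Option E: v=6, gcd(3,6)=3 -> preserves

Answer: A B E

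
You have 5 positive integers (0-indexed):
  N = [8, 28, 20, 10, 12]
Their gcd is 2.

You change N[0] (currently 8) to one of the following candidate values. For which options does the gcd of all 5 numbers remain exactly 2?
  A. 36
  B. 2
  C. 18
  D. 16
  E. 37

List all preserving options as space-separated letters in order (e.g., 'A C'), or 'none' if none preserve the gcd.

Answer: A B C D

Derivation:
Old gcd = 2; gcd of others (without N[0]) = 2
New gcd for candidate v: gcd(2, v). Preserves old gcd iff gcd(2, v) = 2.
  Option A: v=36, gcd(2,36)=2 -> preserves
  Option B: v=2, gcd(2,2)=2 -> preserves
  Option C: v=18, gcd(2,18)=2 -> preserves
  Option D: v=16, gcd(2,16)=2 -> preserves
  Option E: v=37, gcd(2,37)=1 -> changes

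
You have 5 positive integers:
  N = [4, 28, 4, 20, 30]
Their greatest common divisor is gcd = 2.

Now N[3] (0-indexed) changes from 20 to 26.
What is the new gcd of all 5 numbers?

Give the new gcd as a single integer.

Numbers: [4, 28, 4, 20, 30], gcd = 2
Change: index 3, 20 -> 26
gcd of the OTHER numbers (without index 3): gcd([4, 28, 4, 30]) = 2
New gcd = gcd(g_others, new_val) = gcd(2, 26) = 2

Answer: 2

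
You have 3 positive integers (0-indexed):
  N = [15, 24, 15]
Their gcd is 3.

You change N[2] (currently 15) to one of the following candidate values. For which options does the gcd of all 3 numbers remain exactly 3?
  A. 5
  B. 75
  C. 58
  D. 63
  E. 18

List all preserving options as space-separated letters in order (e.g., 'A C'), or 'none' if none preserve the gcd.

Old gcd = 3; gcd of others (without N[2]) = 3
New gcd for candidate v: gcd(3, v). Preserves old gcd iff gcd(3, v) = 3.
  Option A: v=5, gcd(3,5)=1 -> changes
  Option B: v=75, gcd(3,75)=3 -> preserves
  Option C: v=58, gcd(3,58)=1 -> changes
  Option D: v=63, gcd(3,63)=3 -> preserves
  Option E: v=18, gcd(3,18)=3 -> preserves

Answer: B D E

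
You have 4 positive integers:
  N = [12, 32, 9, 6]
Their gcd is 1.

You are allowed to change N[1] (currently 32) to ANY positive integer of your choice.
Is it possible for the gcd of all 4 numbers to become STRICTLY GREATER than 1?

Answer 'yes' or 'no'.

Answer: yes

Derivation:
Current gcd = 1
gcd of all OTHER numbers (without N[1]=32): gcd([12, 9, 6]) = 3
The new gcd after any change is gcd(3, new_value).
This can be at most 3.
Since 3 > old gcd 1, the gcd CAN increase (e.g., set N[1] = 3).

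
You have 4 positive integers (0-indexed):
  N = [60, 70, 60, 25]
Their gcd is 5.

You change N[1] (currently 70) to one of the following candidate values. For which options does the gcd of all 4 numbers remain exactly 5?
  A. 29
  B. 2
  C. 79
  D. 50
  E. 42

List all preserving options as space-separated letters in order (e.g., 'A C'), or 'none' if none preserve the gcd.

Answer: D

Derivation:
Old gcd = 5; gcd of others (without N[1]) = 5
New gcd for candidate v: gcd(5, v). Preserves old gcd iff gcd(5, v) = 5.
  Option A: v=29, gcd(5,29)=1 -> changes
  Option B: v=2, gcd(5,2)=1 -> changes
  Option C: v=79, gcd(5,79)=1 -> changes
  Option D: v=50, gcd(5,50)=5 -> preserves
  Option E: v=42, gcd(5,42)=1 -> changes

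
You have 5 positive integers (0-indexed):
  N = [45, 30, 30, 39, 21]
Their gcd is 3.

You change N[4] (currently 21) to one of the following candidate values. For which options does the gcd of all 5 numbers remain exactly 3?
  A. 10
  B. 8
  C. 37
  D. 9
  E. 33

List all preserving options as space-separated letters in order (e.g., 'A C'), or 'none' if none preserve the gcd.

Answer: D E

Derivation:
Old gcd = 3; gcd of others (without N[4]) = 3
New gcd for candidate v: gcd(3, v). Preserves old gcd iff gcd(3, v) = 3.
  Option A: v=10, gcd(3,10)=1 -> changes
  Option B: v=8, gcd(3,8)=1 -> changes
  Option C: v=37, gcd(3,37)=1 -> changes
  Option D: v=9, gcd(3,9)=3 -> preserves
  Option E: v=33, gcd(3,33)=3 -> preserves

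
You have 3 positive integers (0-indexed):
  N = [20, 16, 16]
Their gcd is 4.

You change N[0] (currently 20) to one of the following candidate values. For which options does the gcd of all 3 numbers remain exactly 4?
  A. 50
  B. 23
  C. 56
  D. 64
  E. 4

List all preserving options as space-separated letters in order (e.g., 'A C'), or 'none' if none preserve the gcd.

Old gcd = 4; gcd of others (without N[0]) = 16
New gcd for candidate v: gcd(16, v). Preserves old gcd iff gcd(16, v) = 4.
  Option A: v=50, gcd(16,50)=2 -> changes
  Option B: v=23, gcd(16,23)=1 -> changes
  Option C: v=56, gcd(16,56)=8 -> changes
  Option D: v=64, gcd(16,64)=16 -> changes
  Option E: v=4, gcd(16,4)=4 -> preserves

Answer: E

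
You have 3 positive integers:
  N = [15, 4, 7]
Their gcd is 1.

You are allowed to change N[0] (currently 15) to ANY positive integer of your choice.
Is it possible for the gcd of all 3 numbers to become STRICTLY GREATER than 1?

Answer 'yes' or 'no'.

Answer: no

Derivation:
Current gcd = 1
gcd of all OTHER numbers (without N[0]=15): gcd([4, 7]) = 1
The new gcd after any change is gcd(1, new_value).
This can be at most 1.
Since 1 = old gcd 1, the gcd can only stay the same or decrease.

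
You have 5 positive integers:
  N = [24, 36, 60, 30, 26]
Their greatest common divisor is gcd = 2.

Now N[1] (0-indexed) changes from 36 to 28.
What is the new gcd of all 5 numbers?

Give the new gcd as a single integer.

Numbers: [24, 36, 60, 30, 26], gcd = 2
Change: index 1, 36 -> 28
gcd of the OTHER numbers (without index 1): gcd([24, 60, 30, 26]) = 2
New gcd = gcd(g_others, new_val) = gcd(2, 28) = 2

Answer: 2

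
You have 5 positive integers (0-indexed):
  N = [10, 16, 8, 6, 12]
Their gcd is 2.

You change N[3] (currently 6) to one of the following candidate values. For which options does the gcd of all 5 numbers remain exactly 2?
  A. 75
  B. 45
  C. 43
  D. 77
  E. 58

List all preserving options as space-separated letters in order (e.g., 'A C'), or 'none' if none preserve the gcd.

Answer: E

Derivation:
Old gcd = 2; gcd of others (without N[3]) = 2
New gcd for candidate v: gcd(2, v). Preserves old gcd iff gcd(2, v) = 2.
  Option A: v=75, gcd(2,75)=1 -> changes
  Option B: v=45, gcd(2,45)=1 -> changes
  Option C: v=43, gcd(2,43)=1 -> changes
  Option D: v=77, gcd(2,77)=1 -> changes
  Option E: v=58, gcd(2,58)=2 -> preserves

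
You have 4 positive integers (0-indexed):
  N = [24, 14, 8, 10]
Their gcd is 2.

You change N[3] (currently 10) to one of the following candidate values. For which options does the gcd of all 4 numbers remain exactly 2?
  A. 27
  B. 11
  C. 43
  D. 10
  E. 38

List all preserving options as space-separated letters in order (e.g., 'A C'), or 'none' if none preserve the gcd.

Answer: D E

Derivation:
Old gcd = 2; gcd of others (without N[3]) = 2
New gcd for candidate v: gcd(2, v). Preserves old gcd iff gcd(2, v) = 2.
  Option A: v=27, gcd(2,27)=1 -> changes
  Option B: v=11, gcd(2,11)=1 -> changes
  Option C: v=43, gcd(2,43)=1 -> changes
  Option D: v=10, gcd(2,10)=2 -> preserves
  Option E: v=38, gcd(2,38)=2 -> preserves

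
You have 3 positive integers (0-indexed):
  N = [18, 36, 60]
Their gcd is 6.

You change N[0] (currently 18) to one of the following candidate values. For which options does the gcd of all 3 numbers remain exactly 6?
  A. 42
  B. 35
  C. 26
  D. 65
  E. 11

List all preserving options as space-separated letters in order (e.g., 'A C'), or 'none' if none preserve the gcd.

Answer: A

Derivation:
Old gcd = 6; gcd of others (without N[0]) = 12
New gcd for candidate v: gcd(12, v). Preserves old gcd iff gcd(12, v) = 6.
  Option A: v=42, gcd(12,42)=6 -> preserves
  Option B: v=35, gcd(12,35)=1 -> changes
  Option C: v=26, gcd(12,26)=2 -> changes
  Option D: v=65, gcd(12,65)=1 -> changes
  Option E: v=11, gcd(12,11)=1 -> changes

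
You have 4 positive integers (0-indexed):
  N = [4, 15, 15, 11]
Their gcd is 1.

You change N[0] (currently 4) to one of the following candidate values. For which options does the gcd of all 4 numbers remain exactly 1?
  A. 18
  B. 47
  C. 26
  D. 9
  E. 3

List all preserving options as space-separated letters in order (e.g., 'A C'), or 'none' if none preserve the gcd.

Old gcd = 1; gcd of others (without N[0]) = 1
New gcd for candidate v: gcd(1, v). Preserves old gcd iff gcd(1, v) = 1.
  Option A: v=18, gcd(1,18)=1 -> preserves
  Option B: v=47, gcd(1,47)=1 -> preserves
  Option C: v=26, gcd(1,26)=1 -> preserves
  Option D: v=9, gcd(1,9)=1 -> preserves
  Option E: v=3, gcd(1,3)=1 -> preserves

Answer: A B C D E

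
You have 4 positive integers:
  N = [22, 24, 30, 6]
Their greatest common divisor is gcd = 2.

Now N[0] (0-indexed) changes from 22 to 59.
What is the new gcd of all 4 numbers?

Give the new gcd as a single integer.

Numbers: [22, 24, 30, 6], gcd = 2
Change: index 0, 22 -> 59
gcd of the OTHER numbers (without index 0): gcd([24, 30, 6]) = 6
New gcd = gcd(g_others, new_val) = gcd(6, 59) = 1

Answer: 1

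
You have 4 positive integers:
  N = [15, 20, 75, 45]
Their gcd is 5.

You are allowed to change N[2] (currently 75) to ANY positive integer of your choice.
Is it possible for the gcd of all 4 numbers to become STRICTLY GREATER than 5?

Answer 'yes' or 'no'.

Current gcd = 5
gcd of all OTHER numbers (without N[2]=75): gcd([15, 20, 45]) = 5
The new gcd after any change is gcd(5, new_value).
This can be at most 5.
Since 5 = old gcd 5, the gcd can only stay the same or decrease.

Answer: no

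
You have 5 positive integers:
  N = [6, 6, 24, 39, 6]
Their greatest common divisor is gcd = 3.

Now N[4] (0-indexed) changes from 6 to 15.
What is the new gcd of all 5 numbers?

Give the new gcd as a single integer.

Answer: 3

Derivation:
Numbers: [6, 6, 24, 39, 6], gcd = 3
Change: index 4, 6 -> 15
gcd of the OTHER numbers (without index 4): gcd([6, 6, 24, 39]) = 3
New gcd = gcd(g_others, new_val) = gcd(3, 15) = 3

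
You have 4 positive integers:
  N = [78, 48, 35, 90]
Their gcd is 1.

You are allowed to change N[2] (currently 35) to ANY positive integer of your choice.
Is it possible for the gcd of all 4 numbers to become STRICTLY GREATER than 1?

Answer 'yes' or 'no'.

Current gcd = 1
gcd of all OTHER numbers (without N[2]=35): gcd([78, 48, 90]) = 6
The new gcd after any change is gcd(6, new_value).
This can be at most 6.
Since 6 > old gcd 1, the gcd CAN increase (e.g., set N[2] = 6).

Answer: yes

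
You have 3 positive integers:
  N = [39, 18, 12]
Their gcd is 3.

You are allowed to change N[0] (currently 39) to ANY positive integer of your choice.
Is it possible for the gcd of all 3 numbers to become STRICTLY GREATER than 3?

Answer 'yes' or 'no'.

Answer: yes

Derivation:
Current gcd = 3
gcd of all OTHER numbers (without N[0]=39): gcd([18, 12]) = 6
The new gcd after any change is gcd(6, new_value).
This can be at most 6.
Since 6 > old gcd 3, the gcd CAN increase (e.g., set N[0] = 6).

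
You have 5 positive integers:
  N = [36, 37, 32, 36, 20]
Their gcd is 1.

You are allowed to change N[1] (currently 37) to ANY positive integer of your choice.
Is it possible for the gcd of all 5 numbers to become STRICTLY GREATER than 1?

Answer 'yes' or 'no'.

Answer: yes

Derivation:
Current gcd = 1
gcd of all OTHER numbers (without N[1]=37): gcd([36, 32, 36, 20]) = 4
The new gcd after any change is gcd(4, new_value).
This can be at most 4.
Since 4 > old gcd 1, the gcd CAN increase (e.g., set N[1] = 4).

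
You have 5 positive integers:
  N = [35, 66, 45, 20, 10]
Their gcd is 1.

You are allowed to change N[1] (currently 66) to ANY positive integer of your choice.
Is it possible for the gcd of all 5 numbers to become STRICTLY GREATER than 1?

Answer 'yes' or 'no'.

Current gcd = 1
gcd of all OTHER numbers (without N[1]=66): gcd([35, 45, 20, 10]) = 5
The new gcd after any change is gcd(5, new_value).
This can be at most 5.
Since 5 > old gcd 1, the gcd CAN increase (e.g., set N[1] = 5).

Answer: yes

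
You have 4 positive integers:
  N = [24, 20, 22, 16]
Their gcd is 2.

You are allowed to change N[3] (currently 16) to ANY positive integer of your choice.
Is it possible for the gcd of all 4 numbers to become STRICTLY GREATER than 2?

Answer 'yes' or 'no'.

Current gcd = 2
gcd of all OTHER numbers (without N[3]=16): gcd([24, 20, 22]) = 2
The new gcd after any change is gcd(2, new_value).
This can be at most 2.
Since 2 = old gcd 2, the gcd can only stay the same or decrease.

Answer: no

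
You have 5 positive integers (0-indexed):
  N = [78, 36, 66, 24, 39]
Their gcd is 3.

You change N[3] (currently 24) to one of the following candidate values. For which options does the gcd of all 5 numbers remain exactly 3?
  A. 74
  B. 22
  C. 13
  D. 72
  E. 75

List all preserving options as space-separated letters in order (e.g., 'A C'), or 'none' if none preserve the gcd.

Answer: D E

Derivation:
Old gcd = 3; gcd of others (without N[3]) = 3
New gcd for candidate v: gcd(3, v). Preserves old gcd iff gcd(3, v) = 3.
  Option A: v=74, gcd(3,74)=1 -> changes
  Option B: v=22, gcd(3,22)=1 -> changes
  Option C: v=13, gcd(3,13)=1 -> changes
  Option D: v=72, gcd(3,72)=3 -> preserves
  Option E: v=75, gcd(3,75)=3 -> preserves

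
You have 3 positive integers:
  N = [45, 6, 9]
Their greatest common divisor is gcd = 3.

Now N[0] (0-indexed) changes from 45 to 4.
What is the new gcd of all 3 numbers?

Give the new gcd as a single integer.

Numbers: [45, 6, 9], gcd = 3
Change: index 0, 45 -> 4
gcd of the OTHER numbers (without index 0): gcd([6, 9]) = 3
New gcd = gcd(g_others, new_val) = gcd(3, 4) = 1

Answer: 1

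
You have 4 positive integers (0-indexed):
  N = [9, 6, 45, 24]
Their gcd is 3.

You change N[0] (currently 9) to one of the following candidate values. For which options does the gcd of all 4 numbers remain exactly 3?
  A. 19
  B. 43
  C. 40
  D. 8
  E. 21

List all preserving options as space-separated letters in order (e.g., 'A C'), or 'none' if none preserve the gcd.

Answer: E

Derivation:
Old gcd = 3; gcd of others (without N[0]) = 3
New gcd for candidate v: gcd(3, v). Preserves old gcd iff gcd(3, v) = 3.
  Option A: v=19, gcd(3,19)=1 -> changes
  Option B: v=43, gcd(3,43)=1 -> changes
  Option C: v=40, gcd(3,40)=1 -> changes
  Option D: v=8, gcd(3,8)=1 -> changes
  Option E: v=21, gcd(3,21)=3 -> preserves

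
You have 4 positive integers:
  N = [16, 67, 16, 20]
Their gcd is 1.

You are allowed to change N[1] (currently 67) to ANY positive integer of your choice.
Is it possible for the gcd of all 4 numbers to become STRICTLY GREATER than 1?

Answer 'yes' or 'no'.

Current gcd = 1
gcd of all OTHER numbers (without N[1]=67): gcd([16, 16, 20]) = 4
The new gcd after any change is gcd(4, new_value).
This can be at most 4.
Since 4 > old gcd 1, the gcd CAN increase (e.g., set N[1] = 4).

Answer: yes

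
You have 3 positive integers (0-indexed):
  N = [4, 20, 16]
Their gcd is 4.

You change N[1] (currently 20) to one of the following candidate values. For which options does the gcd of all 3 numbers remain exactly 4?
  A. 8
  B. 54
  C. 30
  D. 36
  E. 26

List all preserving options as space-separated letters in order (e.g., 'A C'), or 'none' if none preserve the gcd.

Answer: A D

Derivation:
Old gcd = 4; gcd of others (without N[1]) = 4
New gcd for candidate v: gcd(4, v). Preserves old gcd iff gcd(4, v) = 4.
  Option A: v=8, gcd(4,8)=4 -> preserves
  Option B: v=54, gcd(4,54)=2 -> changes
  Option C: v=30, gcd(4,30)=2 -> changes
  Option D: v=36, gcd(4,36)=4 -> preserves
  Option E: v=26, gcd(4,26)=2 -> changes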